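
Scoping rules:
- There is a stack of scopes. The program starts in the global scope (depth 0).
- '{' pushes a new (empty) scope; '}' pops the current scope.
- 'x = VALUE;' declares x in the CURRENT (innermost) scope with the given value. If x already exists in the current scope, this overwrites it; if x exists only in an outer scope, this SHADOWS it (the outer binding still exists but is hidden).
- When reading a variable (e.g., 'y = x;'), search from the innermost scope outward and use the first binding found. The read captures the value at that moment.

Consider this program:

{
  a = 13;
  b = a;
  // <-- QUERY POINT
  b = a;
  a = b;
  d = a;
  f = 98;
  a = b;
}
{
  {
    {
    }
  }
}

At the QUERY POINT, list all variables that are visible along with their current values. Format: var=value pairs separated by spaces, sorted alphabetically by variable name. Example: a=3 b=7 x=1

Answer: a=13 b=13

Derivation:
Step 1: enter scope (depth=1)
Step 2: declare a=13 at depth 1
Step 3: declare b=(read a)=13 at depth 1
Visible at query point: a=13 b=13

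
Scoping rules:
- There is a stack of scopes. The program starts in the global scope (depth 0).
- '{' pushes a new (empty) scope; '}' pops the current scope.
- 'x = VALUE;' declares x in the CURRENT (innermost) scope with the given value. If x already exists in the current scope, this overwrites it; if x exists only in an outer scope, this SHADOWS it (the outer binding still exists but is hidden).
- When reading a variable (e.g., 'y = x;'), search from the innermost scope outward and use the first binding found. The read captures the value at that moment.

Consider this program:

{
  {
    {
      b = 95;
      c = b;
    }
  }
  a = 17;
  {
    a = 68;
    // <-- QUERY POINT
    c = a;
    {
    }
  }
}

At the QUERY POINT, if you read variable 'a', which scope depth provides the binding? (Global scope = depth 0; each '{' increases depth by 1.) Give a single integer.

Step 1: enter scope (depth=1)
Step 2: enter scope (depth=2)
Step 3: enter scope (depth=3)
Step 4: declare b=95 at depth 3
Step 5: declare c=(read b)=95 at depth 3
Step 6: exit scope (depth=2)
Step 7: exit scope (depth=1)
Step 8: declare a=17 at depth 1
Step 9: enter scope (depth=2)
Step 10: declare a=68 at depth 2
Visible at query point: a=68

Answer: 2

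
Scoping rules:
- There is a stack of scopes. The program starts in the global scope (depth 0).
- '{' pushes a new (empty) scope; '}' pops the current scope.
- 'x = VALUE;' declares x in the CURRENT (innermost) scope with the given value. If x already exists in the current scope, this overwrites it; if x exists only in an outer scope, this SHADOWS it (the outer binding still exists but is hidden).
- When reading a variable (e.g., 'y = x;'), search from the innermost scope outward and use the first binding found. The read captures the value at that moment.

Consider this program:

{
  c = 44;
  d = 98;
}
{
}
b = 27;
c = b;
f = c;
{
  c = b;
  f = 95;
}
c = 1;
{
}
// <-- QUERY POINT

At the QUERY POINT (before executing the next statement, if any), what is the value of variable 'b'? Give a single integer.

Answer: 27

Derivation:
Step 1: enter scope (depth=1)
Step 2: declare c=44 at depth 1
Step 3: declare d=98 at depth 1
Step 4: exit scope (depth=0)
Step 5: enter scope (depth=1)
Step 6: exit scope (depth=0)
Step 7: declare b=27 at depth 0
Step 8: declare c=(read b)=27 at depth 0
Step 9: declare f=(read c)=27 at depth 0
Step 10: enter scope (depth=1)
Step 11: declare c=(read b)=27 at depth 1
Step 12: declare f=95 at depth 1
Step 13: exit scope (depth=0)
Step 14: declare c=1 at depth 0
Step 15: enter scope (depth=1)
Step 16: exit scope (depth=0)
Visible at query point: b=27 c=1 f=27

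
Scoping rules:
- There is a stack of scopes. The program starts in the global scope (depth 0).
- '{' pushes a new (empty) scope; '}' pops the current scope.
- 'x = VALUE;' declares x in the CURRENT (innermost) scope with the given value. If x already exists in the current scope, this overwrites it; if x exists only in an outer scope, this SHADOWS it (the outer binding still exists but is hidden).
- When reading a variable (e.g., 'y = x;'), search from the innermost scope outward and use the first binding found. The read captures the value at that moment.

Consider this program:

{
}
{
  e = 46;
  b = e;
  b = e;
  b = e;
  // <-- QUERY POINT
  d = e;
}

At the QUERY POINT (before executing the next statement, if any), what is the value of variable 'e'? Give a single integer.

Step 1: enter scope (depth=1)
Step 2: exit scope (depth=0)
Step 3: enter scope (depth=1)
Step 4: declare e=46 at depth 1
Step 5: declare b=(read e)=46 at depth 1
Step 6: declare b=(read e)=46 at depth 1
Step 7: declare b=(read e)=46 at depth 1
Visible at query point: b=46 e=46

Answer: 46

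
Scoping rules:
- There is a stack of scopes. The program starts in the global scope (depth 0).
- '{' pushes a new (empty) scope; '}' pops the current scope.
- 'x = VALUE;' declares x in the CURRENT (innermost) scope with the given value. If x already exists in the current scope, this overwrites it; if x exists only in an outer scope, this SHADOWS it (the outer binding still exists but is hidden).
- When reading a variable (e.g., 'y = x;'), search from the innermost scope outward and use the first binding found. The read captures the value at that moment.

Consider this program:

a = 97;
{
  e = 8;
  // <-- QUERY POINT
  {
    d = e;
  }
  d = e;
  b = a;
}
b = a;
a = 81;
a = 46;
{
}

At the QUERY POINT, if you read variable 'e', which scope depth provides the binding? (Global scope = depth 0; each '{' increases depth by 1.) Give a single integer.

Step 1: declare a=97 at depth 0
Step 2: enter scope (depth=1)
Step 3: declare e=8 at depth 1
Visible at query point: a=97 e=8

Answer: 1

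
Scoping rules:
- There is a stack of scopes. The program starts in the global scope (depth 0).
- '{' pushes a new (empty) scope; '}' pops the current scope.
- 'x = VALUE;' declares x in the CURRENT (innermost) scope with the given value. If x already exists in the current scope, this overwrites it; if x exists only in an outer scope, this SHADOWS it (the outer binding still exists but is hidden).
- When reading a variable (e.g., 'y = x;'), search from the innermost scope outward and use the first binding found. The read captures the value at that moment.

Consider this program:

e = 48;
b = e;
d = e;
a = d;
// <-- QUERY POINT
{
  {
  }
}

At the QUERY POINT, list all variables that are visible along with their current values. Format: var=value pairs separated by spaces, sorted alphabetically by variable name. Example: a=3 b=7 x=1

Step 1: declare e=48 at depth 0
Step 2: declare b=(read e)=48 at depth 0
Step 3: declare d=(read e)=48 at depth 0
Step 4: declare a=(read d)=48 at depth 0
Visible at query point: a=48 b=48 d=48 e=48

Answer: a=48 b=48 d=48 e=48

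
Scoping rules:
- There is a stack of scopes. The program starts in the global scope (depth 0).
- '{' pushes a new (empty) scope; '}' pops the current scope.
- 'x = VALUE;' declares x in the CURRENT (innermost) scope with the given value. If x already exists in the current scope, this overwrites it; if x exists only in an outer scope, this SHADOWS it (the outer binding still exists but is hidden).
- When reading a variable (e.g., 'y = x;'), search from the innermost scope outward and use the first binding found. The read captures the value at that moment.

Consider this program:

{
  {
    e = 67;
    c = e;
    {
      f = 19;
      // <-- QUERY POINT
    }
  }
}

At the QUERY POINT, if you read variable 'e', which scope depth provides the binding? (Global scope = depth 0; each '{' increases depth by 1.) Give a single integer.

Step 1: enter scope (depth=1)
Step 2: enter scope (depth=2)
Step 3: declare e=67 at depth 2
Step 4: declare c=(read e)=67 at depth 2
Step 5: enter scope (depth=3)
Step 6: declare f=19 at depth 3
Visible at query point: c=67 e=67 f=19

Answer: 2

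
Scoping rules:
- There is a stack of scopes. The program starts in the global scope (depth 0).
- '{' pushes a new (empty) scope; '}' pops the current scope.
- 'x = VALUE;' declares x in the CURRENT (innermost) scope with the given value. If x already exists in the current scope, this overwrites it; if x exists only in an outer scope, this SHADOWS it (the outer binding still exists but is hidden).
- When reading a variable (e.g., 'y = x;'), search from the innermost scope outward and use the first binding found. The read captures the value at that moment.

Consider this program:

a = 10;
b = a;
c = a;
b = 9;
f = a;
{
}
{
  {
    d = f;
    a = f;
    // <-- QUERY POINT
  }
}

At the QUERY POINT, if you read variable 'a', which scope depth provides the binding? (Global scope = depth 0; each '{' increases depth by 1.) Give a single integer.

Answer: 2

Derivation:
Step 1: declare a=10 at depth 0
Step 2: declare b=(read a)=10 at depth 0
Step 3: declare c=(read a)=10 at depth 0
Step 4: declare b=9 at depth 0
Step 5: declare f=(read a)=10 at depth 0
Step 6: enter scope (depth=1)
Step 7: exit scope (depth=0)
Step 8: enter scope (depth=1)
Step 9: enter scope (depth=2)
Step 10: declare d=(read f)=10 at depth 2
Step 11: declare a=(read f)=10 at depth 2
Visible at query point: a=10 b=9 c=10 d=10 f=10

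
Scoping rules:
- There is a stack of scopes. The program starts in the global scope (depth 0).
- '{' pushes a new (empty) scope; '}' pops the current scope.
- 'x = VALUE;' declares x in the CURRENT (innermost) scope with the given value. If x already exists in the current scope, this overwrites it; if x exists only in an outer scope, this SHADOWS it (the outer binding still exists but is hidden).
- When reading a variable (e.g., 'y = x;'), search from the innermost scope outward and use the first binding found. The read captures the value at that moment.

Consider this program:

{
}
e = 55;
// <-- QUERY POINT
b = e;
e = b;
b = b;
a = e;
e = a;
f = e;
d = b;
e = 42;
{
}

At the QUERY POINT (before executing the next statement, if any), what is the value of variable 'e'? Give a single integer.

Step 1: enter scope (depth=1)
Step 2: exit scope (depth=0)
Step 3: declare e=55 at depth 0
Visible at query point: e=55

Answer: 55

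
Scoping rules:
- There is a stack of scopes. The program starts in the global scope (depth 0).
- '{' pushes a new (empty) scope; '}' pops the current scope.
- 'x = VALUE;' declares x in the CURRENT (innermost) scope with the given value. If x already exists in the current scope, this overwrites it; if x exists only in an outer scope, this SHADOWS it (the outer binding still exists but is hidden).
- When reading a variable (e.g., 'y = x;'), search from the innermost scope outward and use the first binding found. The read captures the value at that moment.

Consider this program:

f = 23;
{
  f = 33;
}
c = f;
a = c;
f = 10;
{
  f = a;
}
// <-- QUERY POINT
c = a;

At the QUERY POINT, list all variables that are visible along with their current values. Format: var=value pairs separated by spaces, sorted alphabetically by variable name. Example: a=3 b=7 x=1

Answer: a=23 c=23 f=10

Derivation:
Step 1: declare f=23 at depth 0
Step 2: enter scope (depth=1)
Step 3: declare f=33 at depth 1
Step 4: exit scope (depth=0)
Step 5: declare c=(read f)=23 at depth 0
Step 6: declare a=(read c)=23 at depth 0
Step 7: declare f=10 at depth 0
Step 8: enter scope (depth=1)
Step 9: declare f=(read a)=23 at depth 1
Step 10: exit scope (depth=0)
Visible at query point: a=23 c=23 f=10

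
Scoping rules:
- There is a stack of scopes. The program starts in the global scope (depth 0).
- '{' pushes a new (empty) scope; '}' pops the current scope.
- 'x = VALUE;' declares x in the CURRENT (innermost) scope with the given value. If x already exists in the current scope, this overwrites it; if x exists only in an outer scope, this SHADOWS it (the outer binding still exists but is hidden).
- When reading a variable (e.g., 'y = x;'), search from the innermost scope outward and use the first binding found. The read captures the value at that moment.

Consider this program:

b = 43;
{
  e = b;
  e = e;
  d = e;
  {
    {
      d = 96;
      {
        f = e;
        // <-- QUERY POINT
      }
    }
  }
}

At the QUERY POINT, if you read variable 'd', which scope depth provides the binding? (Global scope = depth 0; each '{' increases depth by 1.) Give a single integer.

Step 1: declare b=43 at depth 0
Step 2: enter scope (depth=1)
Step 3: declare e=(read b)=43 at depth 1
Step 4: declare e=(read e)=43 at depth 1
Step 5: declare d=(read e)=43 at depth 1
Step 6: enter scope (depth=2)
Step 7: enter scope (depth=3)
Step 8: declare d=96 at depth 3
Step 9: enter scope (depth=4)
Step 10: declare f=(read e)=43 at depth 4
Visible at query point: b=43 d=96 e=43 f=43

Answer: 3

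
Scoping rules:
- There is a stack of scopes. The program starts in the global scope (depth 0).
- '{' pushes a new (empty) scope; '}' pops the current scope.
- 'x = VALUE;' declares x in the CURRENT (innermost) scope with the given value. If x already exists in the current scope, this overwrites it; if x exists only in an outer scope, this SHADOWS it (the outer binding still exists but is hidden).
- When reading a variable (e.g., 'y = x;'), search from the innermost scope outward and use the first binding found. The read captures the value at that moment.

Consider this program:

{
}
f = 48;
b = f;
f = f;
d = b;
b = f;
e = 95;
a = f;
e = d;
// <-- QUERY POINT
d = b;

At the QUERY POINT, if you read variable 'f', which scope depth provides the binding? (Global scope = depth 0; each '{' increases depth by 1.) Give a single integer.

Step 1: enter scope (depth=1)
Step 2: exit scope (depth=0)
Step 3: declare f=48 at depth 0
Step 4: declare b=(read f)=48 at depth 0
Step 5: declare f=(read f)=48 at depth 0
Step 6: declare d=(read b)=48 at depth 0
Step 7: declare b=(read f)=48 at depth 0
Step 8: declare e=95 at depth 0
Step 9: declare a=(read f)=48 at depth 0
Step 10: declare e=(read d)=48 at depth 0
Visible at query point: a=48 b=48 d=48 e=48 f=48

Answer: 0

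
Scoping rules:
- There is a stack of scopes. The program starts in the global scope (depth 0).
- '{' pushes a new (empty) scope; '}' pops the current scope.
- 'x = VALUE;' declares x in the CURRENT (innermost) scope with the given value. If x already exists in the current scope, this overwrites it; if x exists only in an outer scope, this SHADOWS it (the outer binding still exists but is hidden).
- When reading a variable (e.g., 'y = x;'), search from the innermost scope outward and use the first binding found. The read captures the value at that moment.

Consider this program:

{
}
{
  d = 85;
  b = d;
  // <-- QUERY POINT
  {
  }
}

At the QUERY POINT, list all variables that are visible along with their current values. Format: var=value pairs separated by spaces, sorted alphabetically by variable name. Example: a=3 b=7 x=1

Answer: b=85 d=85

Derivation:
Step 1: enter scope (depth=1)
Step 2: exit scope (depth=0)
Step 3: enter scope (depth=1)
Step 4: declare d=85 at depth 1
Step 5: declare b=(read d)=85 at depth 1
Visible at query point: b=85 d=85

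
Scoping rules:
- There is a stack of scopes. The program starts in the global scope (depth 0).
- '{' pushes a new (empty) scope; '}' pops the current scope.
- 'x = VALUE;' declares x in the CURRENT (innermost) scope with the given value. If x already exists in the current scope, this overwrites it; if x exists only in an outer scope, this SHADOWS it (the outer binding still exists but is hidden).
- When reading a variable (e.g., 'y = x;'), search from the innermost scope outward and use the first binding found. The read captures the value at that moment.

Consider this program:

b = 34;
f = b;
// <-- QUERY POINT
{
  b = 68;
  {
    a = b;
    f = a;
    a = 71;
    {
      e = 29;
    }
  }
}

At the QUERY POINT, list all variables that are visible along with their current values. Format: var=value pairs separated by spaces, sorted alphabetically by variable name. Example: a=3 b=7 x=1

Step 1: declare b=34 at depth 0
Step 2: declare f=(read b)=34 at depth 0
Visible at query point: b=34 f=34

Answer: b=34 f=34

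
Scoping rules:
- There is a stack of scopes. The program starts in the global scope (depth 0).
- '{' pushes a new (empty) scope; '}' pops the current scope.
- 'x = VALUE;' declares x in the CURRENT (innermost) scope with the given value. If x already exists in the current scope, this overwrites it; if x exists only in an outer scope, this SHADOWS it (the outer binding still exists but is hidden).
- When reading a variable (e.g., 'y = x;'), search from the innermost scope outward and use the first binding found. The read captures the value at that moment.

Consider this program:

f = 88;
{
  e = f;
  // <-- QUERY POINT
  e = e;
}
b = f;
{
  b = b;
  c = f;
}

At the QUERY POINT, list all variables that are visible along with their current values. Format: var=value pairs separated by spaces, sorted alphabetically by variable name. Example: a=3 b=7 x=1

Answer: e=88 f=88

Derivation:
Step 1: declare f=88 at depth 0
Step 2: enter scope (depth=1)
Step 3: declare e=(read f)=88 at depth 1
Visible at query point: e=88 f=88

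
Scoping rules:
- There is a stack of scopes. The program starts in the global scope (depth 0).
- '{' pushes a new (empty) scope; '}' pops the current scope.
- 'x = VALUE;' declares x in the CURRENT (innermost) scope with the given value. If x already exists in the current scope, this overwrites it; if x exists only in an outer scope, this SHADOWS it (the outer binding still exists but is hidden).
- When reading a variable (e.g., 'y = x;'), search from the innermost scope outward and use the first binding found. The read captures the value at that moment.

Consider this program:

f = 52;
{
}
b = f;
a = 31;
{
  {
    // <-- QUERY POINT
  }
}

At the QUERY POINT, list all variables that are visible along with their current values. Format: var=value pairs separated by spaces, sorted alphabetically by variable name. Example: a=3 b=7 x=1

Step 1: declare f=52 at depth 0
Step 2: enter scope (depth=1)
Step 3: exit scope (depth=0)
Step 4: declare b=(read f)=52 at depth 0
Step 5: declare a=31 at depth 0
Step 6: enter scope (depth=1)
Step 7: enter scope (depth=2)
Visible at query point: a=31 b=52 f=52

Answer: a=31 b=52 f=52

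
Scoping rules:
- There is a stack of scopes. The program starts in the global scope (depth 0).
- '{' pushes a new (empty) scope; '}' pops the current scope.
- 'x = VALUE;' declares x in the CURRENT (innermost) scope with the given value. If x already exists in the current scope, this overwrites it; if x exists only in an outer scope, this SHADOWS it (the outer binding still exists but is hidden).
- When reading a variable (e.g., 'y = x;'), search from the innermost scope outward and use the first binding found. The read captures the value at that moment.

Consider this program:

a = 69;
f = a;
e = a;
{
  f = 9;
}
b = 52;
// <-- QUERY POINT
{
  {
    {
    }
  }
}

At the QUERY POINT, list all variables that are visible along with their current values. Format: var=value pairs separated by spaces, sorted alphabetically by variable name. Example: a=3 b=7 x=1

Step 1: declare a=69 at depth 0
Step 2: declare f=(read a)=69 at depth 0
Step 3: declare e=(read a)=69 at depth 0
Step 4: enter scope (depth=1)
Step 5: declare f=9 at depth 1
Step 6: exit scope (depth=0)
Step 7: declare b=52 at depth 0
Visible at query point: a=69 b=52 e=69 f=69

Answer: a=69 b=52 e=69 f=69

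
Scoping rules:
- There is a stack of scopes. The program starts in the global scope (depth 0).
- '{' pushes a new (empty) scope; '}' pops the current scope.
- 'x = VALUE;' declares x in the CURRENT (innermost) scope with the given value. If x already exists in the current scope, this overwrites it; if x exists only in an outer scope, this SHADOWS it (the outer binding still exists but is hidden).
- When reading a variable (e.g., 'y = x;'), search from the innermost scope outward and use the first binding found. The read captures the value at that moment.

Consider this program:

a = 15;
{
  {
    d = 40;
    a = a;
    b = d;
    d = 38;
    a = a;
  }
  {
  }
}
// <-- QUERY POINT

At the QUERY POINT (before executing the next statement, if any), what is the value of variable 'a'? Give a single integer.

Answer: 15

Derivation:
Step 1: declare a=15 at depth 0
Step 2: enter scope (depth=1)
Step 3: enter scope (depth=2)
Step 4: declare d=40 at depth 2
Step 5: declare a=(read a)=15 at depth 2
Step 6: declare b=(read d)=40 at depth 2
Step 7: declare d=38 at depth 2
Step 8: declare a=(read a)=15 at depth 2
Step 9: exit scope (depth=1)
Step 10: enter scope (depth=2)
Step 11: exit scope (depth=1)
Step 12: exit scope (depth=0)
Visible at query point: a=15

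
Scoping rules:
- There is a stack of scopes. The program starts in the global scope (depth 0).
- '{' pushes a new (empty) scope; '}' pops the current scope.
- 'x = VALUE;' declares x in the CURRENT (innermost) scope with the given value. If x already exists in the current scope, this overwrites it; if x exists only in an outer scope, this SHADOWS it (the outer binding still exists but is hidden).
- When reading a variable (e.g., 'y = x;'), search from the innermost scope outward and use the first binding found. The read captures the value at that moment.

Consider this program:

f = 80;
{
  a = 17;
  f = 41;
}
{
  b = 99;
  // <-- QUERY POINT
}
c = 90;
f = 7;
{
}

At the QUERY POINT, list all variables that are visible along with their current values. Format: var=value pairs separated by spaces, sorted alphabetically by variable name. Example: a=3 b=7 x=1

Step 1: declare f=80 at depth 0
Step 2: enter scope (depth=1)
Step 3: declare a=17 at depth 1
Step 4: declare f=41 at depth 1
Step 5: exit scope (depth=0)
Step 6: enter scope (depth=1)
Step 7: declare b=99 at depth 1
Visible at query point: b=99 f=80

Answer: b=99 f=80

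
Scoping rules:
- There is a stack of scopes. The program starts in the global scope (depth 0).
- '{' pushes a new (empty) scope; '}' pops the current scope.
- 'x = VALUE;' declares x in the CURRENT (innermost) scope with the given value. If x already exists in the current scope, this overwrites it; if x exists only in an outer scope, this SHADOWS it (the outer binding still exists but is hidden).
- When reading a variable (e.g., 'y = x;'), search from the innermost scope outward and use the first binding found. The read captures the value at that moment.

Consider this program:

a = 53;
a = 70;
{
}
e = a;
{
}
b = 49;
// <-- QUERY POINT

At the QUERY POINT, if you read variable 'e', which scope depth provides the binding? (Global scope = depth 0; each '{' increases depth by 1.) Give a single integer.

Answer: 0

Derivation:
Step 1: declare a=53 at depth 0
Step 2: declare a=70 at depth 0
Step 3: enter scope (depth=1)
Step 4: exit scope (depth=0)
Step 5: declare e=(read a)=70 at depth 0
Step 6: enter scope (depth=1)
Step 7: exit scope (depth=0)
Step 8: declare b=49 at depth 0
Visible at query point: a=70 b=49 e=70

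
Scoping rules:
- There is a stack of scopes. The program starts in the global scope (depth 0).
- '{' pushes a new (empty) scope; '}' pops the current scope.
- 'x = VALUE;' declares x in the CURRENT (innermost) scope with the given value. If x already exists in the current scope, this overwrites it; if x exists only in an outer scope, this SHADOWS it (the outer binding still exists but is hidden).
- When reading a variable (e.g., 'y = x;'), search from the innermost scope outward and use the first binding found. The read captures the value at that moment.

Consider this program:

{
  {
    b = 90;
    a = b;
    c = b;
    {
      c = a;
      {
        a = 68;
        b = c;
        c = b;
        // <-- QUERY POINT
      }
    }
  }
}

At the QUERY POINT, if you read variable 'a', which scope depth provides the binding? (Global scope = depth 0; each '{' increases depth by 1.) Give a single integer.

Answer: 4

Derivation:
Step 1: enter scope (depth=1)
Step 2: enter scope (depth=2)
Step 3: declare b=90 at depth 2
Step 4: declare a=(read b)=90 at depth 2
Step 5: declare c=(read b)=90 at depth 2
Step 6: enter scope (depth=3)
Step 7: declare c=(read a)=90 at depth 3
Step 8: enter scope (depth=4)
Step 9: declare a=68 at depth 4
Step 10: declare b=(read c)=90 at depth 4
Step 11: declare c=(read b)=90 at depth 4
Visible at query point: a=68 b=90 c=90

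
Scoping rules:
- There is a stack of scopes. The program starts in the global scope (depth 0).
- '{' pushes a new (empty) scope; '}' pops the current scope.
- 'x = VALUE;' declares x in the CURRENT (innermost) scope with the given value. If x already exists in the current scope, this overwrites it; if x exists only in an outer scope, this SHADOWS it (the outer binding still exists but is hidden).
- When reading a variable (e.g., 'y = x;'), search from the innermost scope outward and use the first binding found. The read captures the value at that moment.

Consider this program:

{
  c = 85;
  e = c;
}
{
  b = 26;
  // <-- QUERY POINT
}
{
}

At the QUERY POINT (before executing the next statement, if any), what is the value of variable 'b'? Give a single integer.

Step 1: enter scope (depth=1)
Step 2: declare c=85 at depth 1
Step 3: declare e=(read c)=85 at depth 1
Step 4: exit scope (depth=0)
Step 5: enter scope (depth=1)
Step 6: declare b=26 at depth 1
Visible at query point: b=26

Answer: 26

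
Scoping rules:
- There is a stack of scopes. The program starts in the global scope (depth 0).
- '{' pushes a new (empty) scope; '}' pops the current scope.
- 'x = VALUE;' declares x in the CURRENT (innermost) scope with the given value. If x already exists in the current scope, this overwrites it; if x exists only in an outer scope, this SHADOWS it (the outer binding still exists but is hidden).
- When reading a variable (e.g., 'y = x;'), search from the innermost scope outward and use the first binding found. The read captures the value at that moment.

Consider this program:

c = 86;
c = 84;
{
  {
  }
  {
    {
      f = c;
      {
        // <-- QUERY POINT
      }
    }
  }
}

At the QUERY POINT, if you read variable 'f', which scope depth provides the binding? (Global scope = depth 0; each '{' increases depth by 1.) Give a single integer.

Answer: 3

Derivation:
Step 1: declare c=86 at depth 0
Step 2: declare c=84 at depth 0
Step 3: enter scope (depth=1)
Step 4: enter scope (depth=2)
Step 5: exit scope (depth=1)
Step 6: enter scope (depth=2)
Step 7: enter scope (depth=3)
Step 8: declare f=(read c)=84 at depth 3
Step 9: enter scope (depth=4)
Visible at query point: c=84 f=84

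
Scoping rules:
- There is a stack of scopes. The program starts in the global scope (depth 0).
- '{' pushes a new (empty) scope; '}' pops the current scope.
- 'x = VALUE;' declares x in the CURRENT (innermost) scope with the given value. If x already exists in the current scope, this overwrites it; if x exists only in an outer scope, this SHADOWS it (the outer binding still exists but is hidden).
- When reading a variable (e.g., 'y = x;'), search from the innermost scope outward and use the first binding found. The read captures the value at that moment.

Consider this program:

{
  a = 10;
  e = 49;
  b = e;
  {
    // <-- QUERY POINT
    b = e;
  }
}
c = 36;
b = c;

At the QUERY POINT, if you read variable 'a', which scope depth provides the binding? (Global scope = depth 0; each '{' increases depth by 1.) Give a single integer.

Answer: 1

Derivation:
Step 1: enter scope (depth=1)
Step 2: declare a=10 at depth 1
Step 3: declare e=49 at depth 1
Step 4: declare b=(read e)=49 at depth 1
Step 5: enter scope (depth=2)
Visible at query point: a=10 b=49 e=49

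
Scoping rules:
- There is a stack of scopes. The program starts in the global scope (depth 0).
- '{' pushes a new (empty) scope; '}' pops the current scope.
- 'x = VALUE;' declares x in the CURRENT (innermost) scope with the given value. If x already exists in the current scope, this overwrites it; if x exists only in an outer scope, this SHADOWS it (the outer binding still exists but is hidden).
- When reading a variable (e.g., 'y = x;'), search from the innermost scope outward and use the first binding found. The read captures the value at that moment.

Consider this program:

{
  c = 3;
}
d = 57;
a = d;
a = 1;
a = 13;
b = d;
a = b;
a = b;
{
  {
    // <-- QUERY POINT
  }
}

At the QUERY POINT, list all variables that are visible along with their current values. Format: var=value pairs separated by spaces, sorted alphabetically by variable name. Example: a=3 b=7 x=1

Step 1: enter scope (depth=1)
Step 2: declare c=3 at depth 1
Step 3: exit scope (depth=0)
Step 4: declare d=57 at depth 0
Step 5: declare a=(read d)=57 at depth 0
Step 6: declare a=1 at depth 0
Step 7: declare a=13 at depth 0
Step 8: declare b=(read d)=57 at depth 0
Step 9: declare a=(read b)=57 at depth 0
Step 10: declare a=(read b)=57 at depth 0
Step 11: enter scope (depth=1)
Step 12: enter scope (depth=2)
Visible at query point: a=57 b=57 d=57

Answer: a=57 b=57 d=57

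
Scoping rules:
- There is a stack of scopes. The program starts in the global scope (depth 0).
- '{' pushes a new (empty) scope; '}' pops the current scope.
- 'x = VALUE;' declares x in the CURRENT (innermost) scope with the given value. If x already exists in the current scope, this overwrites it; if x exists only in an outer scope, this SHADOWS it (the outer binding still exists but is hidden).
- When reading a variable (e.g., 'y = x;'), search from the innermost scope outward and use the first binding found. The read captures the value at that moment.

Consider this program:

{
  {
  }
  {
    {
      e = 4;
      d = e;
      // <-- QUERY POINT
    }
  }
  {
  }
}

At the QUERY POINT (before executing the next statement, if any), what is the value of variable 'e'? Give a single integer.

Answer: 4

Derivation:
Step 1: enter scope (depth=1)
Step 2: enter scope (depth=2)
Step 3: exit scope (depth=1)
Step 4: enter scope (depth=2)
Step 5: enter scope (depth=3)
Step 6: declare e=4 at depth 3
Step 7: declare d=(read e)=4 at depth 3
Visible at query point: d=4 e=4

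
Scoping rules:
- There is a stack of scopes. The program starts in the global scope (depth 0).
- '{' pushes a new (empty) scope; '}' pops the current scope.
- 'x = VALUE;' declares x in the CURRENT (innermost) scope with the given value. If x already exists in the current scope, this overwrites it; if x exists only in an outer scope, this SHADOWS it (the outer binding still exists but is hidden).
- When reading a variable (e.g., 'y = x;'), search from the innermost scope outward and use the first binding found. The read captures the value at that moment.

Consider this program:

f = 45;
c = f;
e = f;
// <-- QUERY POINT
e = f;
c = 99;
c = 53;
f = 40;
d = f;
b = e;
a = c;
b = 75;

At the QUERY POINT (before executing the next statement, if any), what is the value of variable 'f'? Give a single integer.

Answer: 45

Derivation:
Step 1: declare f=45 at depth 0
Step 2: declare c=(read f)=45 at depth 0
Step 3: declare e=(read f)=45 at depth 0
Visible at query point: c=45 e=45 f=45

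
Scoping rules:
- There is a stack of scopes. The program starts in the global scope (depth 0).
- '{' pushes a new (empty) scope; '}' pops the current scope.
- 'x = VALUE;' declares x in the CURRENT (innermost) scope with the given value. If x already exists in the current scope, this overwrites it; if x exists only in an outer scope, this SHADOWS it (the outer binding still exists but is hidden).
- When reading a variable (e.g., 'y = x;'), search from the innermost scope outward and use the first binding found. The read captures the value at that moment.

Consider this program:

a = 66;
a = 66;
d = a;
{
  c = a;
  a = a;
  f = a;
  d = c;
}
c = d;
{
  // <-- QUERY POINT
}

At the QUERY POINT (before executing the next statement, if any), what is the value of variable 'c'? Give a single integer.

Step 1: declare a=66 at depth 0
Step 2: declare a=66 at depth 0
Step 3: declare d=(read a)=66 at depth 0
Step 4: enter scope (depth=1)
Step 5: declare c=(read a)=66 at depth 1
Step 6: declare a=(read a)=66 at depth 1
Step 7: declare f=(read a)=66 at depth 1
Step 8: declare d=(read c)=66 at depth 1
Step 9: exit scope (depth=0)
Step 10: declare c=(read d)=66 at depth 0
Step 11: enter scope (depth=1)
Visible at query point: a=66 c=66 d=66

Answer: 66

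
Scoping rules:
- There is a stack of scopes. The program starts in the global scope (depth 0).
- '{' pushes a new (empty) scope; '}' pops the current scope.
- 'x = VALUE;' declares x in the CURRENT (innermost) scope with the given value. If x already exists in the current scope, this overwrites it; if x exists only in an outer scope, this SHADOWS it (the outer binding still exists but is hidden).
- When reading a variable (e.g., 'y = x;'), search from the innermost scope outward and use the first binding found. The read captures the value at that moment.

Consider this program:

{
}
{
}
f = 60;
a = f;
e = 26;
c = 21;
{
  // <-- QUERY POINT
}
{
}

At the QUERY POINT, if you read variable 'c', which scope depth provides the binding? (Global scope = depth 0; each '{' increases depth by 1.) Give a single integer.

Step 1: enter scope (depth=1)
Step 2: exit scope (depth=0)
Step 3: enter scope (depth=1)
Step 4: exit scope (depth=0)
Step 5: declare f=60 at depth 0
Step 6: declare a=(read f)=60 at depth 0
Step 7: declare e=26 at depth 0
Step 8: declare c=21 at depth 0
Step 9: enter scope (depth=1)
Visible at query point: a=60 c=21 e=26 f=60

Answer: 0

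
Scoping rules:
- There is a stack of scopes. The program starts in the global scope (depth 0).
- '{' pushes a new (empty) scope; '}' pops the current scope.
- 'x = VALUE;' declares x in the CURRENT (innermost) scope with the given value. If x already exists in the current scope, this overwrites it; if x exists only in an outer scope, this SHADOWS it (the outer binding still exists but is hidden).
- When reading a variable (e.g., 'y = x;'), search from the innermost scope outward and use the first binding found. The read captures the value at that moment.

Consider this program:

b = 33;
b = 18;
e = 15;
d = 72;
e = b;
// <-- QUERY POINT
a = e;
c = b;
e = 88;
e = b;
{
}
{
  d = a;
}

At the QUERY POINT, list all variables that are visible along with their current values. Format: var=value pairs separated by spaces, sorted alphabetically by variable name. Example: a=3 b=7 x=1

Step 1: declare b=33 at depth 0
Step 2: declare b=18 at depth 0
Step 3: declare e=15 at depth 0
Step 4: declare d=72 at depth 0
Step 5: declare e=(read b)=18 at depth 0
Visible at query point: b=18 d=72 e=18

Answer: b=18 d=72 e=18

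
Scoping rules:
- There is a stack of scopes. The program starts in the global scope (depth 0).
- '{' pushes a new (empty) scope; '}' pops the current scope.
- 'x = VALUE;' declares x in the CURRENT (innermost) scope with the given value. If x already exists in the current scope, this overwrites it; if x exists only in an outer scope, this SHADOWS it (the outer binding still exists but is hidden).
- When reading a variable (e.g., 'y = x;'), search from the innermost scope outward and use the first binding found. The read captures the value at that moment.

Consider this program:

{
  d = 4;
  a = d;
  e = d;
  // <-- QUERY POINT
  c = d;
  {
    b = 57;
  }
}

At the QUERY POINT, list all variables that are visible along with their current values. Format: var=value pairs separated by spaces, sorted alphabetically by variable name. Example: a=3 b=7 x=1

Step 1: enter scope (depth=1)
Step 2: declare d=4 at depth 1
Step 3: declare a=(read d)=4 at depth 1
Step 4: declare e=(read d)=4 at depth 1
Visible at query point: a=4 d=4 e=4

Answer: a=4 d=4 e=4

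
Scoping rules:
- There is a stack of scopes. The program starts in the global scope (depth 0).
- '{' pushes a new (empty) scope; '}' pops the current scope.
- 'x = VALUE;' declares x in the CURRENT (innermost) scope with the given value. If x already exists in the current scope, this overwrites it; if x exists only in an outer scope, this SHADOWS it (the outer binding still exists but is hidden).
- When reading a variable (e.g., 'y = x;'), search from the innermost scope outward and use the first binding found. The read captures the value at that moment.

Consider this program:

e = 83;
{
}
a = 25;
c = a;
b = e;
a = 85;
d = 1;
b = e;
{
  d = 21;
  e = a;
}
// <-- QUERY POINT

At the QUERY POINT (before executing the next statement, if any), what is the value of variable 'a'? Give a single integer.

Answer: 85

Derivation:
Step 1: declare e=83 at depth 0
Step 2: enter scope (depth=1)
Step 3: exit scope (depth=0)
Step 4: declare a=25 at depth 0
Step 5: declare c=(read a)=25 at depth 0
Step 6: declare b=(read e)=83 at depth 0
Step 7: declare a=85 at depth 0
Step 8: declare d=1 at depth 0
Step 9: declare b=(read e)=83 at depth 0
Step 10: enter scope (depth=1)
Step 11: declare d=21 at depth 1
Step 12: declare e=(read a)=85 at depth 1
Step 13: exit scope (depth=0)
Visible at query point: a=85 b=83 c=25 d=1 e=83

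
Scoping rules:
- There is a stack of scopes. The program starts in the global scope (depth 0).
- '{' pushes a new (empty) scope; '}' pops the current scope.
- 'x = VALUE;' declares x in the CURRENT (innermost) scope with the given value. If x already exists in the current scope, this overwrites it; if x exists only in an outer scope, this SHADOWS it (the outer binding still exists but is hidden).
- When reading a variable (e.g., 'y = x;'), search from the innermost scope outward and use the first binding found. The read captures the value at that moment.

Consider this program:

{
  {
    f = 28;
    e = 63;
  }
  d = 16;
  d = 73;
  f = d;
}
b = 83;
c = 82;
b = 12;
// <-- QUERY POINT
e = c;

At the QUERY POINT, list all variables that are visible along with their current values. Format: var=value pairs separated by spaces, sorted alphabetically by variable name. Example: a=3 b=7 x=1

Step 1: enter scope (depth=1)
Step 2: enter scope (depth=2)
Step 3: declare f=28 at depth 2
Step 4: declare e=63 at depth 2
Step 5: exit scope (depth=1)
Step 6: declare d=16 at depth 1
Step 7: declare d=73 at depth 1
Step 8: declare f=(read d)=73 at depth 1
Step 9: exit scope (depth=0)
Step 10: declare b=83 at depth 0
Step 11: declare c=82 at depth 0
Step 12: declare b=12 at depth 0
Visible at query point: b=12 c=82

Answer: b=12 c=82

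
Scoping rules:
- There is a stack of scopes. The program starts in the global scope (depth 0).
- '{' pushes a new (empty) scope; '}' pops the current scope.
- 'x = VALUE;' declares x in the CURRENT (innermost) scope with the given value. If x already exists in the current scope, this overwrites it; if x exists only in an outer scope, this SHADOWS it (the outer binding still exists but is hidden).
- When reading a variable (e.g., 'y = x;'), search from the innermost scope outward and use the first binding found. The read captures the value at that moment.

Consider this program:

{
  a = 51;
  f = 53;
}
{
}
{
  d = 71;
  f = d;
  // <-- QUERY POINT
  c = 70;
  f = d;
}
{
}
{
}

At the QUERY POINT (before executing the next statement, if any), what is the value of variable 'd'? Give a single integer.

Answer: 71

Derivation:
Step 1: enter scope (depth=1)
Step 2: declare a=51 at depth 1
Step 3: declare f=53 at depth 1
Step 4: exit scope (depth=0)
Step 5: enter scope (depth=1)
Step 6: exit scope (depth=0)
Step 7: enter scope (depth=1)
Step 8: declare d=71 at depth 1
Step 9: declare f=(read d)=71 at depth 1
Visible at query point: d=71 f=71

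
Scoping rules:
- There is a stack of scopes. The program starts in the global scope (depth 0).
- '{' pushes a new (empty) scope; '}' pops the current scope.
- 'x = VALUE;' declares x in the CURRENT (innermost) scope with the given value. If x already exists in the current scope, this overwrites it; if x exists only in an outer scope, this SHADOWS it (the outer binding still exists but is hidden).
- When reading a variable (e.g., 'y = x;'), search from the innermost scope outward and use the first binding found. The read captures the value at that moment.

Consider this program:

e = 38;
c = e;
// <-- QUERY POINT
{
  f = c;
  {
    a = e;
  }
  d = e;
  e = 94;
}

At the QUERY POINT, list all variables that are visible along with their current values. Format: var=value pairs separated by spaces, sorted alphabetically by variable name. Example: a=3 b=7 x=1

Answer: c=38 e=38

Derivation:
Step 1: declare e=38 at depth 0
Step 2: declare c=(read e)=38 at depth 0
Visible at query point: c=38 e=38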